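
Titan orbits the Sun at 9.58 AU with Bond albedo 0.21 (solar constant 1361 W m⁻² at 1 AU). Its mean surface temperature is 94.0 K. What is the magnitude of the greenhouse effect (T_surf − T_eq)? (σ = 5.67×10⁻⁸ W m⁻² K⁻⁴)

ΔT ≈ 9.2 K

S = 1361/9.58² = 14.83 W m⁻².
T_eq = [S(1−A)/(4σ)]^(1/4) = [14.83×0.79/(4×5.67×10⁻⁸)]^(1/4) = 84.8 K.
ΔT = T_surf − T_eq = 94 − 84.8.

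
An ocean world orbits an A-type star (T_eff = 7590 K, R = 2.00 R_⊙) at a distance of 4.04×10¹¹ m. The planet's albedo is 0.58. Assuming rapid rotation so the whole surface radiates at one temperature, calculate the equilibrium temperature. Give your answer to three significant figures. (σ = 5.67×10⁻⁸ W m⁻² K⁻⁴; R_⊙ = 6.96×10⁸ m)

R_⋆ = 2.00 × 6.96×10⁸ = 1.39×10⁹ m.
L = 4πR_⋆²σT_⋆⁴ = 4π(1.39×10⁹)² × 5.67×10⁻⁸ × (7590)⁴ = 4.58×10²⁷ W.
S = L/(4πd²) = 2230 W m⁻².
Energy balance: absorbed = emitted ⇒ πR²·S(1−A) = 4πR²·σT_eq⁴, so T_eq⁴ = S(1−A)/(4σ).
T_eq = [2230 × 0.42 / (4 × 5.67×10⁻⁸)]^(1/4) = (4.14×10⁹)^(1/4) = 254 K.

T_eq ≈ 254 K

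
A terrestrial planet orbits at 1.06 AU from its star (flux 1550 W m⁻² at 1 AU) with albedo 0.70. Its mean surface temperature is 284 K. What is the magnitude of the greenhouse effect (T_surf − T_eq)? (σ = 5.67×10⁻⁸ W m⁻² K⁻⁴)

S = 1550/1.06² = 1379 W m⁻².
T_eq = [S(1−A)/(4σ)]^(1/4) = [1379×0.30/(4×5.67×10⁻⁸)]^(1/4) = 206.7 K.
ΔT = T_surf − T_eq = 284 − 206.7.

ΔT ≈ 77.3 K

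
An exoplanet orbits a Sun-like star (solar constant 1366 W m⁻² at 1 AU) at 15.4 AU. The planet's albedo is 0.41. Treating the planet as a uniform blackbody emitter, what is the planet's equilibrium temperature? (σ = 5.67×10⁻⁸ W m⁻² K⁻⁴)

Flux at 15.4 AU: S = 1366/15.4² = 5.76 W m⁻².
Energy balance: absorbed = emitted ⇒ πR²·S(1−A) = 4πR²·σT_eq⁴, so T_eq⁴ = S(1−A)/(4σ).
T_eq = [5.76 × 0.59 / (4 × 5.67×10⁻⁸)]^(1/4) = (1.50×10⁷)^(1/4) = 62.2 K.

T_eq ≈ 62.2 K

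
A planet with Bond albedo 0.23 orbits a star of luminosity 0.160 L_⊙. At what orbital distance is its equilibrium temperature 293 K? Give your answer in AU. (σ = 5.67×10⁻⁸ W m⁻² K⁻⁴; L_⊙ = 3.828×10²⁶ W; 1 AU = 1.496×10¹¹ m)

d ≈ 0.317 AU

L = 0.160 × 3.828×10²⁶ = 6.12×10²⁵ W.
From T_eq⁴ = L(1−A)/(16πσd²): d = √[L(1−A)/(16πσT_eq⁴)].
d = √[6.12×10²⁵ × 0.77 / (16π × 5.67×10⁻⁸ × (293)⁴)] = 4.74×10¹⁰ m = 0.317 AU.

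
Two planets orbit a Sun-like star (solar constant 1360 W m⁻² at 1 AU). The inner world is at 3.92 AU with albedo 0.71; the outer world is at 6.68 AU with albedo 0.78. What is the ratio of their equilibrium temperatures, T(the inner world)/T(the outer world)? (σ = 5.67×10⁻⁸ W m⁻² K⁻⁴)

T₁/T₂ ≈ 1.399

T_eq = [S₀(1−A)/(4σd²)]^(1/4), so T ∝ (1−A)^(1/4) / √d.
T₁ = [1360×0.29/(4×5.67×10⁻⁸×3.92²)]^(1/4) = 103.14 K.
T₂ = [1360×0.22/(4×5.67×10⁻⁸×6.68²)]^(1/4) = 73.74 K.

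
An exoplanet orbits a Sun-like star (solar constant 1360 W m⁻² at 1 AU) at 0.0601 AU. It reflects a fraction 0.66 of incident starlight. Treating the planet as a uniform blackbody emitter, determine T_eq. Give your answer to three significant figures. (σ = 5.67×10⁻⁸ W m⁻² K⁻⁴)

T_eq ≈ 867 K

Flux at 0.0601 AU: S = 1360/0.0601² = 3.77×10⁵ W m⁻².
Energy balance: absorbed = emitted ⇒ πR²·S(1−A) = 4πR²·σT_eq⁴, so T_eq⁴ = S(1−A)/(4σ).
T_eq = [3.77×10⁵ × 0.34 / (4 × 5.67×10⁻⁸)]^(1/4) = (5.64×10¹¹)^(1/4) = 867 K.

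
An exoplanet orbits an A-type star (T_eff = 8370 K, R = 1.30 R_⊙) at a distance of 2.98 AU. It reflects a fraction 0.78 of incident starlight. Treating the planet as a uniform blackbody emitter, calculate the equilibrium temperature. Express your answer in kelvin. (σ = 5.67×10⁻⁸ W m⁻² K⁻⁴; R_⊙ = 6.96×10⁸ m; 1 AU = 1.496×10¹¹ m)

R_⋆ = 1.30 × 6.96×10⁸ = 9.05×10⁸ m.
d = 2.98 AU = 4.46×10¹¹ m.
L = 4πR_⋆²σT_⋆⁴ = 4π(9.05×10⁸)² × 5.67×10⁻⁸ × (8370)⁴ = 2.86×10²⁷ W.
S = L/(4πd²) = 1150 W m⁻².
Energy balance: absorbed = emitted ⇒ πR²·S(1−A) = 4πR²·σT_eq⁴, so T_eq⁴ = S(1−A)/(4σ).
T_eq = [1150 × 0.22 / (4 × 5.67×10⁻⁸)]^(1/4) = (1.11×10⁹)^(1/4) = 183 K.

T_eq ≈ 183 K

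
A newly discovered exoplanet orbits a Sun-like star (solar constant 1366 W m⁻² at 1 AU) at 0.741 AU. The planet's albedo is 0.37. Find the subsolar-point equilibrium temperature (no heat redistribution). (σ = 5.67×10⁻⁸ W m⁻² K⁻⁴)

Flux at 0.741 AU: S = 1366/0.741² = 2490 W m⁻².
At the subsolar point the surface absorbs S(1−A) and emits σT⁴ per unit area — no factor of 4, since only the local patch is in balance.
T = [2490 × 0.63 / 5.67×10⁻⁸]^(1/4) = (2.76×10¹⁰)^(1/4) = 408 K.

T_ss ≈ 408 K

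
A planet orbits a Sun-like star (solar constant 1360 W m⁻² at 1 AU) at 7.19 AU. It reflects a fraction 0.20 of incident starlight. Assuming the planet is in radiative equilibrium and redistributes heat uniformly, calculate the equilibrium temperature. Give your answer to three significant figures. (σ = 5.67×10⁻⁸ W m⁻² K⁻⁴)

T_eq ≈ 98.1 K

Flux at 7.19 AU: S = 1360/7.19² = 26.3 W m⁻².
Energy balance: absorbed = emitted ⇒ πR²·S(1−A) = 4πR²·σT_eq⁴, so T_eq⁴ = S(1−A)/(4σ).
T_eq = [26.3 × 0.80 / (4 × 5.67×10⁻⁸)]^(1/4) = (9.28×10⁷)^(1/4) = 98.1 K.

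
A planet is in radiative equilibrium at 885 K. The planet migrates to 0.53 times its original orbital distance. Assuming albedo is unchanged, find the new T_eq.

T_eq ≈ 1220 K

T_eq ∝ L^(1/4) · d^(−1/2).
T′ = 885 / 0.53^(1/2) = 1220 K.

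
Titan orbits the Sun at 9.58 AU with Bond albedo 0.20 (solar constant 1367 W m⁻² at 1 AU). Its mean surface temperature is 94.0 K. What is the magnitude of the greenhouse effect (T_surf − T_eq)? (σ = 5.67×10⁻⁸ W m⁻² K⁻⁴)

S = 1367/9.58² = 14.89 W m⁻².
T_eq = [S(1−A)/(4σ)]^(1/4) = [14.89×0.80/(4×5.67×10⁻⁸)]^(1/4) = 85.1 K.
ΔT = T_surf − T_eq = 94 − 85.1.

ΔT ≈ 8.9 K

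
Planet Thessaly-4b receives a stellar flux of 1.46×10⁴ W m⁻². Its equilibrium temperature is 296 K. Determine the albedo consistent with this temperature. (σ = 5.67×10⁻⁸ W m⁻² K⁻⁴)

A ≈ 0.88

From T_eq⁴ = S(1−A)/(4σ): 1−A = 4σT_eq⁴/S.
1−A = 4 × 5.67×10⁻⁸ × (296)⁴ / 1.46×10⁴ = 0.119.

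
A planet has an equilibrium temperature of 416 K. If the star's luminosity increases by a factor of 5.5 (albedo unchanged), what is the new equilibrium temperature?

T_eq ∝ L^(1/4) · d^(−1/2).
T′ = 416 × 5.5^(1/4) = 637 K.

T_eq ≈ 637 K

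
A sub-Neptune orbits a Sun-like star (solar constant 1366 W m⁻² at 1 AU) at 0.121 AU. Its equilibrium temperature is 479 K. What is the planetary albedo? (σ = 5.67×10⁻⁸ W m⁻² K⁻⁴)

A ≈ 0.87

Flux at 0.121 AU: S = 1366/0.121² = 9.33×10⁴ W m⁻².
From T_eq⁴ = S(1−A)/(4σ): 1−A = 4σT_eq⁴/S.
1−A = 4 × 5.67×10⁻⁸ × (479)⁴ / 9.33×10⁴ = 0.128.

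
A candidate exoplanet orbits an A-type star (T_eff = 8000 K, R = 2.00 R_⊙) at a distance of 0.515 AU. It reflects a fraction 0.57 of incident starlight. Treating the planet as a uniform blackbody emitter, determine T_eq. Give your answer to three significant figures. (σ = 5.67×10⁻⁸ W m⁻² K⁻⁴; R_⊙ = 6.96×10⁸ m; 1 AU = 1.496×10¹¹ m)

R_⋆ = 2.00 × 6.96×10⁸ = 1.39×10⁹ m.
d = 0.515 AU = 7.70×10¹⁰ m.
L = 4πR_⋆²σT_⋆⁴ = 4π(1.39×10⁹)² × 5.67×10⁻⁸ × (8000)⁴ = 5.65×10²⁷ W.
S = L/(4πd²) = 7.58×10⁴ W m⁻².
Energy balance: absorbed = emitted ⇒ πR²·S(1−A) = 4πR²·σT_eq⁴, so T_eq⁴ = S(1−A)/(4σ).
T_eq = [7.58×10⁴ × 0.43 / (4 × 5.67×10⁻⁸)]^(1/4) = (1.44×10¹¹)^(1/4) = 616 K.

T_eq ≈ 616 K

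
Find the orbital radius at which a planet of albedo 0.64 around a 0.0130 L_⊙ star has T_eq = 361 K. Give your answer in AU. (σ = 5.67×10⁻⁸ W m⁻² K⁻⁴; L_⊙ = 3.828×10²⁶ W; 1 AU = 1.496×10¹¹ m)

L = 0.0130 × 3.828×10²⁶ = 4.98×10²⁴ W.
From T_eq⁴ = L(1−A)/(16πσd²): d = √[L(1−A)/(16πσT_eq⁴)].
d = √[4.98×10²⁴ × 0.36 / (16π × 5.67×10⁻⁸ × (361)⁴)] = 6.08×10⁹ m = 0.0407 AU.

d ≈ 0.0407 AU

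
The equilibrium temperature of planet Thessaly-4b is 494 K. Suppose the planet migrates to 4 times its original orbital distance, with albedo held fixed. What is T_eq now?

T_eq ≈ 247 K

T_eq ∝ L^(1/4) · d^(−1/2).
T′ = 494 / 4^(1/2) = 247 K.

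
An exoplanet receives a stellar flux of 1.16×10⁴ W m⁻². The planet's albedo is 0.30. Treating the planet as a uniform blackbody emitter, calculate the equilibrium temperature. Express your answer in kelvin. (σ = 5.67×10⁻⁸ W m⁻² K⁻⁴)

T_eq ≈ 435 K

Energy balance: absorbed = emitted ⇒ πR²·S(1−A) = 4πR²·σT_eq⁴, so T_eq⁴ = S(1−A)/(4σ).
T_eq = [1.16×10⁴ × 0.70 / (4 × 5.67×10⁻⁸)]^(1/4) = (3.58×10¹⁰)^(1/4) = 435 K.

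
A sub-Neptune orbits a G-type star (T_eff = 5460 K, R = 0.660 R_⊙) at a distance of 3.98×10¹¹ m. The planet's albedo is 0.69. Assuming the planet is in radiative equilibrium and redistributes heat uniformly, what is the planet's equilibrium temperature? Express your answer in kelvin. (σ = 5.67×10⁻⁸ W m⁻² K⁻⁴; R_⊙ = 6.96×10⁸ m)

T_eq ≈ 97.9 K

R_⋆ = 0.660 × 6.96×10⁸ = 4.59×10⁸ m.
L = 4πR_⋆²σT_⋆⁴ = 4π(4.59×10⁸)² × 5.67×10⁻⁸ × (5460)⁴ = 1.34×10²⁶ W.
S = L/(4πd²) = 67.1 W m⁻².
Energy balance: absorbed = emitted ⇒ πR²·S(1−A) = 4πR²·σT_eq⁴, so T_eq⁴ = S(1−A)/(4σ).
T_eq = [67.1 × 0.31 / (4 × 5.67×10⁻⁸)]^(1/4) = (9.18×10⁷)^(1/4) = 97.9 K.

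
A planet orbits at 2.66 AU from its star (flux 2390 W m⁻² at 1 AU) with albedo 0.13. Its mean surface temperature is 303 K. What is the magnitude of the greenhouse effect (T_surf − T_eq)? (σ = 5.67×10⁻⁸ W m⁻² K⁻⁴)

ΔT ≈ 113.3 K

S = 2390/2.66² = 337.8 W m⁻².
T_eq = [S(1−A)/(4σ)]^(1/4) = [337.8×0.87/(4×5.67×10⁻⁸)]^(1/4) = 189.7 K.
ΔT = T_surf − T_eq = 303 − 189.7.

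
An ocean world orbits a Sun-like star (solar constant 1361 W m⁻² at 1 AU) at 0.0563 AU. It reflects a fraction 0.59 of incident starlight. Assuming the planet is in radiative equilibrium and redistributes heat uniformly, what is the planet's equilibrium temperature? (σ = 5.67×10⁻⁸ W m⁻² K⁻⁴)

Flux at 0.0563 AU: S = 1361/0.0563² = 4.29×10⁵ W m⁻².
Energy balance: absorbed = emitted ⇒ πR²·S(1−A) = 4πR²·σT_eq⁴, so T_eq⁴ = S(1−A)/(4σ).
T_eq = [4.29×10⁵ × 0.41 / (4 × 5.67×10⁻⁸)]^(1/4) = (7.76×10¹¹)^(1/4) = 939 K.

T_eq ≈ 939 K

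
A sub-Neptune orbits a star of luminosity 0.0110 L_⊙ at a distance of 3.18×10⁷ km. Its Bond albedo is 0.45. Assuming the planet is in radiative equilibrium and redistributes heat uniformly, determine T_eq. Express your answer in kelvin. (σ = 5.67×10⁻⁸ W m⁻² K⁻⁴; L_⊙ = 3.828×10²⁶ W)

d = 3.18×10⁷ km = 3.18×10¹⁰ m.
L = 0.0110 × 3.828×10²⁶ = 4.21×10²⁴ W.
Flux: S = L/(4πd²) = 4.21×10²⁴/(4π×(3.18×10¹⁰)²) = 331 W m⁻².
Energy balance: absorbed = emitted ⇒ πR²·S(1−A) = 4πR²·σT_eq⁴, so T_eq⁴ = S(1−A)/(4σ).
T_eq = [331 × 0.55 / (4 × 5.67×10⁻⁸)]^(1/4) = (8.04×10⁸)^(1/4) = 168 K.

T_eq ≈ 168 K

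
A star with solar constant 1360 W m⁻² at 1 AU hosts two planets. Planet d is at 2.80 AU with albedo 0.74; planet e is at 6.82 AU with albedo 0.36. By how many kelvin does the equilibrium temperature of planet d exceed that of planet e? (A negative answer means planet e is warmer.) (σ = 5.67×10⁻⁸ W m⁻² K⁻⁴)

T_eq = [S₀(1−A)/(4σd²)]^(1/4), so T ∝ (1−A)^(1/4) / √d.
T₁ = [1360×0.26/(4×5.67×10⁻⁸×2.80²)]^(1/4) = 118.75 K.
T₂ = [1360×0.64/(4×5.67×10⁻⁸×6.82²)]^(1/4) = 95.31 K.

ΔT ≈ 23.4 K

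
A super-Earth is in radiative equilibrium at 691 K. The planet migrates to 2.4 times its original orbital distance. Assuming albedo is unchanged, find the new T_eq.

T_eq ≈ 446 K

T_eq ∝ L^(1/4) · d^(−1/2).
T′ = 691 / 2.4^(1/2) = 446 K.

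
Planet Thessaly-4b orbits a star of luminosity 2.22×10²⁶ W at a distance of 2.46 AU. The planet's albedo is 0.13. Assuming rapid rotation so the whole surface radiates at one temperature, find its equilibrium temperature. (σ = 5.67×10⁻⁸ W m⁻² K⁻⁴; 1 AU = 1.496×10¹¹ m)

T_eq ≈ 150 K

d = 2.46 AU = 3.68×10¹¹ m.
Flux: S = L/(4πd²) = 2.22×10²⁶/(4π×(3.68×10¹¹)²) = 130 W m⁻².
Energy balance: absorbed = emitted ⇒ πR²·S(1−A) = 4πR²·σT_eq⁴, so T_eq⁴ = S(1−A)/(4σ).
T_eq = [130 × 0.87 / (4 × 5.67×10⁻⁸)]^(1/4) = (5.00×10⁸)^(1/4) = 150 K.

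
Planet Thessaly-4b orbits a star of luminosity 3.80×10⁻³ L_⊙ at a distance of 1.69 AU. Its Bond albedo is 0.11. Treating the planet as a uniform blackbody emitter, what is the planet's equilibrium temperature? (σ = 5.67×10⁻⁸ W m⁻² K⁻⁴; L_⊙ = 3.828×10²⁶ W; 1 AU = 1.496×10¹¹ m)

d = 1.69 AU = 2.53×10¹¹ m.
L = 3.80×10⁻³ × 3.828×10²⁶ = 1.45×10²⁴ W.
Flux: S = L/(4πd²) = 1.45×10²⁴/(4π×(2.53×10¹¹)²) = 1.81 W m⁻².
Energy balance: absorbed = emitted ⇒ πR²·S(1−A) = 4πR²·σT_eq⁴, so T_eq⁴ = S(1−A)/(4σ).
T_eq = [1.81 × 0.89 / (4 × 5.67×10⁻⁸)]^(1/4) = (7.11×10⁶)^(1/4) = 51.6 K.

T_eq ≈ 51.6 K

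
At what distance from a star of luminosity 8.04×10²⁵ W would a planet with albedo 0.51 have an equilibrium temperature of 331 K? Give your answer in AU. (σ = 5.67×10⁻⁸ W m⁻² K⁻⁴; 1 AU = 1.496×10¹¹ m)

From T_eq⁴ = L(1−A)/(16πσd²): d = √[L(1−A)/(16πσT_eq⁴)].
d = √[8.04×10²⁵ × 0.49 / (16π × 5.67×10⁻⁸ × (331)⁴)] = 3.39×10¹⁰ m = 0.227 AU.

d ≈ 0.227 AU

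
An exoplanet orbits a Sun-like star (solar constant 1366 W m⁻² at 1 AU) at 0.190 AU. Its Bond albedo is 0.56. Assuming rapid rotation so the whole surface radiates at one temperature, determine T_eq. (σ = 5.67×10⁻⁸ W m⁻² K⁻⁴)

Flux at 0.190 AU: S = 1366/0.190² = 3.78×10⁴ W m⁻².
Energy balance: absorbed = emitted ⇒ πR²·S(1−A) = 4πR²·σT_eq⁴, so T_eq⁴ = S(1−A)/(4σ).
T_eq = [3.78×10⁴ × 0.44 / (4 × 5.67×10⁻⁸)]^(1/4) = (7.34×10¹⁰)^(1/4) = 521 K.

T_eq ≈ 521 K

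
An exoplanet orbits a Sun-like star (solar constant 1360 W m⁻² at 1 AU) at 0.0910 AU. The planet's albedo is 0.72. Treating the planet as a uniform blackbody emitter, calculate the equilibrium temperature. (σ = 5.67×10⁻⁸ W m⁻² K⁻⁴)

T_eq ≈ 671 K

Flux at 0.0910 AU: S = 1360/0.0910² = 1.64×10⁵ W m⁻².
Energy balance: absorbed = emitted ⇒ πR²·S(1−A) = 4πR²·σT_eq⁴, so T_eq⁴ = S(1−A)/(4σ).
T_eq = [1.64×10⁵ × 0.28 / (4 × 5.67×10⁻⁸)]^(1/4) = (2.03×10¹¹)^(1/4) = 671 K.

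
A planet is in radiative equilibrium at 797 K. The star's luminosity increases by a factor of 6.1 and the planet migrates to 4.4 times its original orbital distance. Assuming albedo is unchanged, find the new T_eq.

T_eq ∝ L^(1/4) · d^(−1/2).
T′ = 797 × 6.1^(1/4) / 4.4^(1/2) = 597 K.

T_eq ≈ 597 K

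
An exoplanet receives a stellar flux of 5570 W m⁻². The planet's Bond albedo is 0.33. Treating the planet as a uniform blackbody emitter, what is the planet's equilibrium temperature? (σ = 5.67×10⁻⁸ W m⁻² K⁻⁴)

T_eq ≈ 358 K

Energy balance: absorbed = emitted ⇒ πR²·S(1−A) = 4πR²·σT_eq⁴, so T_eq⁴ = S(1−A)/(4σ).
T_eq = [5570 × 0.67 / (4 × 5.67×10⁻⁸)]^(1/4) = (1.65×10¹⁰)^(1/4) = 358 K.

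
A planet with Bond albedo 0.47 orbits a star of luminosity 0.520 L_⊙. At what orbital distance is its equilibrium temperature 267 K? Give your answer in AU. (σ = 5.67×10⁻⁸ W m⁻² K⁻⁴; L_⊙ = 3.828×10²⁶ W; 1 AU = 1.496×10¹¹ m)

d ≈ 0.570 AU

L = 0.520 × 3.828×10²⁶ = 1.99×10²⁶ W.
From T_eq⁴ = L(1−A)/(16πσd²): d = √[L(1−A)/(16πσT_eq⁴)].
d = √[1.99×10²⁶ × 0.53 / (16π × 5.67×10⁻⁸ × (267)⁴)] = 8.53×10¹⁰ m = 0.570 AU.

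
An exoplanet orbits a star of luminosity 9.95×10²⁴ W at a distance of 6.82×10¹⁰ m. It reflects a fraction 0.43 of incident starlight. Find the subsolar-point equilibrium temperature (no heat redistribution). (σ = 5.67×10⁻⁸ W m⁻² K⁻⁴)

T_ss ≈ 203 K

Flux: S = L/(4πd²) = 9.95×10²⁴/(4π×(6.82×10¹⁰)²) = 170 W m⁻².
At the subsolar point the surface absorbs S(1−A) and emits σT⁴ per unit area — no factor of 4, since only the local patch is in balance.
T = [170 × 0.57 / 5.67×10⁻⁸]^(1/4) = (1.71×10⁹)^(1/4) = 203 K.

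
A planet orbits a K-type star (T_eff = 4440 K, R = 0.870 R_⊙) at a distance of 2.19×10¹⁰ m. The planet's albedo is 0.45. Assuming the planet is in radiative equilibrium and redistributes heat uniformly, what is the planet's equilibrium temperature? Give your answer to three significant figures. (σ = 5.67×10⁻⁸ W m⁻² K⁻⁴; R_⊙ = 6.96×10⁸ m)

R_⋆ = 0.870 × 6.96×10⁸ = 6.06×10⁸ m.
L = 4πR_⋆²σT_⋆⁴ = 4π(6.06×10⁸)² × 5.67×10⁻⁸ × (4440)⁴ = 1.02×10²⁶ W.
S = L/(4πd²) = 1.68×10⁴ W m⁻².
Energy balance: absorbed = emitted ⇒ πR²·S(1−A) = 4πR²·σT_eq⁴, so T_eq⁴ = S(1−A)/(4σ).
T_eq = [1.68×10⁴ × 0.55 / (4 × 5.67×10⁻⁸)]^(1/4) = (4.09×10¹⁰)^(1/4) = 450 K.

T_eq ≈ 450 K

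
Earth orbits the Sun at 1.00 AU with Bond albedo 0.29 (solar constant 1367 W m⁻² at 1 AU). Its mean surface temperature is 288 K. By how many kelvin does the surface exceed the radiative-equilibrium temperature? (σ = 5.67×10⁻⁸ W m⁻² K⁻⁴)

ΔT ≈ 32.2 K

S = 1367/1.00² = 1367 W m⁻².
T_eq = [S(1−A)/(4σ)]^(1/4) = [1367×0.71/(4×5.67×10⁻⁸)]^(1/4) = 255.8 K.
ΔT = T_surf − T_eq = 288 − 255.8.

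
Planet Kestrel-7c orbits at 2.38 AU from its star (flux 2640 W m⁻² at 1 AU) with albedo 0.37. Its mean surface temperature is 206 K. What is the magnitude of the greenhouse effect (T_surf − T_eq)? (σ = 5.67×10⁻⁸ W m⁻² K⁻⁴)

S = 2640/2.38² = 466.1 W m⁻².
T_eq = [S(1−A)/(4σ)]^(1/4) = [466.1×0.63/(4×5.67×10⁻⁸)]^(1/4) = 189.7 K.
ΔT = T_surf − T_eq = 206 − 189.7.

ΔT ≈ 16.3 K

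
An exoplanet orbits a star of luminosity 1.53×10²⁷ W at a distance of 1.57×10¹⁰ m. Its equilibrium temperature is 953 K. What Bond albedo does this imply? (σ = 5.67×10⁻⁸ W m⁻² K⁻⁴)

A ≈ 0.62

Flux: S = L/(4πd²) = 1.53×10²⁷/(4π×(1.57×10¹⁰)²) = 4.94×10⁵ W m⁻².
From T_eq⁴ = S(1−A)/(4σ): 1−A = 4σT_eq⁴/S.
1−A = 4 × 5.67×10⁻⁸ × (953)⁴ / 4.94×10⁵ = 0.379.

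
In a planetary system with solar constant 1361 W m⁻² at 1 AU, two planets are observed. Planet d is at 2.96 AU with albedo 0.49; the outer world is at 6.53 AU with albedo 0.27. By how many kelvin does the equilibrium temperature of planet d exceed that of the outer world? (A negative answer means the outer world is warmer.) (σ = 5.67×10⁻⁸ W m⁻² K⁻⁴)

ΔT ≈ 36.0 K

T_eq = [S₀(1−A)/(4σd²)]^(1/4), so T ∝ (1−A)^(1/4) / √d.
T₁ = [1361×0.51/(4×5.67×10⁻⁸×2.96²)]^(1/4) = 136.71 K.
T₂ = [1361×0.73/(4×5.67×10⁻⁸×6.53²)]^(1/4) = 100.68 K.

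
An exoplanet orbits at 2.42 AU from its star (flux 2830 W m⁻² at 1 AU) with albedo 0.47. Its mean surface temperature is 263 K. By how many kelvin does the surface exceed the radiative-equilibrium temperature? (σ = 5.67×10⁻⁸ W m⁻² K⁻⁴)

ΔT ≈ 79.7 K

S = 2830/2.42² = 483.2 W m⁻².
T_eq = [S(1−A)/(4σ)]^(1/4) = [483.2×0.53/(4×5.67×10⁻⁸)]^(1/4) = 183.3 K.
ΔT = T_surf − T_eq = 263 − 183.3.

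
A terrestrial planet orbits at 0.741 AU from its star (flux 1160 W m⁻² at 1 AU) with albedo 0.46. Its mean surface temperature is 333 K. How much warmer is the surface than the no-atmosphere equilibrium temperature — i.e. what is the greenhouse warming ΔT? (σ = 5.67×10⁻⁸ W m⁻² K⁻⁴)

S = 1160/0.741² = 2113 W m⁻².
T_eq = [S(1−A)/(4σ)]^(1/4) = [2113×0.54/(4×5.67×10⁻⁸)]^(1/4) = 266.3 K.
ΔT = T_surf − T_eq = 333 − 266.3.

ΔT ≈ 66.7 K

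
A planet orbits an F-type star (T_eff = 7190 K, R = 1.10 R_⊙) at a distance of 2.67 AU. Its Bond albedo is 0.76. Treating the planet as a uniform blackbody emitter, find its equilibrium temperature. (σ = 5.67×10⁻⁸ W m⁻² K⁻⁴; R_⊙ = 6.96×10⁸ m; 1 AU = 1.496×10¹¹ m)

R_⋆ = 1.10 × 6.96×10⁸ = 7.66×10⁸ m.
d = 2.67 AU = 3.99×10¹¹ m.
L = 4πR_⋆²σT_⋆⁴ = 4π(7.66×10⁸)² × 5.67×10⁻⁸ × (7190)⁴ = 1.12×10²⁷ W.
S = L/(4πd²) = 557 W m⁻².
Energy balance: absorbed = emitted ⇒ πR²·S(1−A) = 4πR²·σT_eq⁴, so T_eq⁴ = S(1−A)/(4σ).
T_eq = [557 × 0.24 / (4 × 5.67×10⁻⁸)]^(1/4) = (5.89×10⁸)^(1/4) = 156 K.

T_eq ≈ 156 K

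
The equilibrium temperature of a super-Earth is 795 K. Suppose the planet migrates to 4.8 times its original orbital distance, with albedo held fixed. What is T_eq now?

T_eq ≈ 363 K

T_eq ∝ L^(1/4) · d^(−1/2).
T′ = 795 / 4.8^(1/2) = 363 K.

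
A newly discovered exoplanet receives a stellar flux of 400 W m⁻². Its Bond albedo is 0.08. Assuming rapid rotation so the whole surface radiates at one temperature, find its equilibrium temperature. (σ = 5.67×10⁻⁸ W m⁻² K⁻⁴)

T_eq ≈ 201 K

Energy balance: absorbed = emitted ⇒ πR²·S(1−A) = 4πR²·σT_eq⁴, so T_eq⁴ = S(1−A)/(4σ).
T_eq = [400 × 0.92 / (4 × 5.67×10⁻⁸)]^(1/4) = (1.62×10⁹)^(1/4) = 201 K.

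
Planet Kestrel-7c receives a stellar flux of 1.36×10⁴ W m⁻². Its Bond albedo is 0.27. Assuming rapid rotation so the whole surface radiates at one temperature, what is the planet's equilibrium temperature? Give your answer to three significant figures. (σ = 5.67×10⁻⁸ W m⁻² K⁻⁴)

Energy balance: absorbed = emitted ⇒ πR²·S(1−A) = 4πR²·σT_eq⁴, so T_eq⁴ = S(1−A)/(4σ).
T_eq = [1.36×10⁴ × 0.73 / (4 × 5.67×10⁻⁸)]^(1/4) = (4.38×10¹⁰)^(1/4) = 457 K.

T_eq ≈ 457 K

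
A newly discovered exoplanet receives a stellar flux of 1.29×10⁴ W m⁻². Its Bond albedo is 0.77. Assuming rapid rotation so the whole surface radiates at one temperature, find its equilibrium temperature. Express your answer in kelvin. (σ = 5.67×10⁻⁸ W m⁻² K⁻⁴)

T_eq ≈ 338 K

Energy balance: absorbed = emitted ⇒ πR²·S(1−A) = 4πR²·σT_eq⁴, so T_eq⁴ = S(1−A)/(4σ).
T_eq = [1.29×10⁴ × 0.23 / (4 × 5.67×10⁻⁸)]^(1/4) = (1.31×10¹⁰)^(1/4) = 338 K.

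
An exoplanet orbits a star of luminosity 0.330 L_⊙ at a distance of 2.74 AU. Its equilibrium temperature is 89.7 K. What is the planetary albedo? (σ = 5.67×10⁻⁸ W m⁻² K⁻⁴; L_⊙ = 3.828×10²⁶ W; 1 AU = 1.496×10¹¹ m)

A ≈ 0.75

d = 2.74 AU = 4.10×10¹¹ m.
L = 0.330 × 3.828×10²⁶ = 1.26×10²⁶ W.
Flux: S = L/(4πd²) = 1.26×10²⁶/(4π×(4.10×10¹¹)²) = 59.8 W m⁻².
From T_eq⁴ = S(1−A)/(4σ): 1−A = 4σT_eq⁴/S.
1−A = 4 × 5.67×10⁻⁸ × (89.7)⁴ / 59.8 = 0.245.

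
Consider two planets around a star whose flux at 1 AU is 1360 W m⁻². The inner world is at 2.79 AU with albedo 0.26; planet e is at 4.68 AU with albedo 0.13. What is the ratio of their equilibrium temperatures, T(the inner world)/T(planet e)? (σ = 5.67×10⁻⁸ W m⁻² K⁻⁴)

T₁/T₂ ≈ 1.244

T_eq = [S₀(1−A)/(4σd²)]^(1/4), so T ∝ (1−A)^(1/4) / √d.
T₁ = [1360×0.74/(4×5.67×10⁻⁸×2.79²)]^(1/4) = 154.52 K.
T₂ = [1360×0.87/(4×5.67×10⁻⁸×4.68²)]^(1/4) = 124.23 K.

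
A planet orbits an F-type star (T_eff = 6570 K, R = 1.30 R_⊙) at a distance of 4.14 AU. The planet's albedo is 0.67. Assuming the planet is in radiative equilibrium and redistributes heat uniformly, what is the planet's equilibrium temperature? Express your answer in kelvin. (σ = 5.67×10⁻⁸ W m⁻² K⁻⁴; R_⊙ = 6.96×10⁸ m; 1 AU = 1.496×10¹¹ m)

R_⋆ = 1.30 × 6.96×10⁸ = 9.05×10⁸ m.
d = 4.14 AU = 6.19×10¹¹ m.
L = 4πR_⋆²σT_⋆⁴ = 4π(9.05×10⁸)² × 5.67×10⁻⁸ × (6570)⁴ = 1.09×10²⁷ W.
S = L/(4πd²) = 225 W m⁻².
Energy balance: absorbed = emitted ⇒ πR²·S(1−A) = 4πR²·σT_eq⁴, so T_eq⁴ = S(1−A)/(4σ).
T_eq = [225 × 0.33 / (4 × 5.67×10⁻⁸)]^(1/4) = (3.28×10⁸)^(1/4) = 135 K.

T_eq ≈ 135 K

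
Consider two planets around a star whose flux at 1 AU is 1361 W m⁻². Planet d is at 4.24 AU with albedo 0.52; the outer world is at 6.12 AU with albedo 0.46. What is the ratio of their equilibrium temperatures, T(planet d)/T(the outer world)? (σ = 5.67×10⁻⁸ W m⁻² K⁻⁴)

T₁/T₂ ≈ 1.167

T_eq = [S₀(1−A)/(4σd²)]^(1/4), so T ∝ (1−A)^(1/4) / √d.
T₁ = [1361×0.48/(4×5.67×10⁻⁸×4.24²)]^(1/4) = 112.51 K.
T₂ = [1361×0.54/(4×5.67×10⁻⁸×6.12²)]^(1/4) = 96.44 K.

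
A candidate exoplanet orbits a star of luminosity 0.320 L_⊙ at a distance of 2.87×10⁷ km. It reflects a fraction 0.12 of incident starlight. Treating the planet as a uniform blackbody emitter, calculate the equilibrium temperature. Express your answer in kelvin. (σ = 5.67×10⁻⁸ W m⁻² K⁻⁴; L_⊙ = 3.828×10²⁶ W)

T_eq ≈ 463 K

d = 2.87×10⁷ km = 2.87×10¹⁰ m.
L = 0.320 × 3.828×10²⁶ = 1.22×10²⁶ W.
Flux: S = L/(4πd²) = 1.22×10²⁶/(4π×(2.87×10¹⁰)²) = 1.18×10⁴ W m⁻².
Energy balance: absorbed = emitted ⇒ πR²·S(1−A) = 4πR²·σT_eq⁴, so T_eq⁴ = S(1−A)/(4σ).
T_eq = [1.18×10⁴ × 0.88 / (4 × 5.67×10⁻⁸)]^(1/4) = (4.59×10¹⁰)^(1/4) = 463 K.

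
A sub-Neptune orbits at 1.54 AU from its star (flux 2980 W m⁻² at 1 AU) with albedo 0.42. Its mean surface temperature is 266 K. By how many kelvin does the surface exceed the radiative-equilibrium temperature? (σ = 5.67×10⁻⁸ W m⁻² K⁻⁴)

ΔT ≈ 27.9 K

S = 2980/1.54² = 1257 W m⁻².
T_eq = [S(1−A)/(4σ)]^(1/4) = [1257×0.58/(4×5.67×10⁻⁸)]^(1/4) = 238.1 K.
ΔT = T_surf − T_eq = 266 − 238.1.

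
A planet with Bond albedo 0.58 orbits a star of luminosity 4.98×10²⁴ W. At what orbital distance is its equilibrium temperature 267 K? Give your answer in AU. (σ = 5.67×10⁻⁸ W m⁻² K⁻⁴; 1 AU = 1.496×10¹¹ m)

d ≈ 0.0803 AU

From T_eq⁴ = L(1−A)/(16πσd²): d = √[L(1−A)/(16πσT_eq⁴)].
d = √[4.98×10²⁴ × 0.42 / (16π × 5.67×10⁻⁸ × (267)⁴)] = 1.20×10¹⁰ m = 0.0803 AU.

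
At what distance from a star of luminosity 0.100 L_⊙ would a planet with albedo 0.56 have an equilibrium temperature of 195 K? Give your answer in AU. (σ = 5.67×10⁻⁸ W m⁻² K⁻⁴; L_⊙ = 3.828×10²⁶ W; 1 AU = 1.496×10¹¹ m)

d ≈ 0.427 AU

L = 0.100 × 3.828×10²⁶ = 3.83×10²⁵ W.
From T_eq⁴ = L(1−A)/(16πσd²): d = √[L(1−A)/(16πσT_eq⁴)].
d = √[3.83×10²⁵ × 0.44 / (16π × 5.67×10⁻⁸ × (195)⁴)] = 6.39×10¹⁰ m = 0.427 AU.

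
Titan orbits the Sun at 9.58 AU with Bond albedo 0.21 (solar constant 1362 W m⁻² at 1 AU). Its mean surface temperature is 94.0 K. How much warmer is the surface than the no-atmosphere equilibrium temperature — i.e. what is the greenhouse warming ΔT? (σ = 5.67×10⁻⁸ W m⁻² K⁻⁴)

S = 1362/9.58² = 14.84 W m⁻².
T_eq = [S(1−A)/(4σ)]^(1/4) = [14.84×0.79/(4×5.67×10⁻⁸)]^(1/4) = 84.8 K.
ΔT = T_surf − T_eq = 94 − 84.8.

ΔT ≈ 9.2 K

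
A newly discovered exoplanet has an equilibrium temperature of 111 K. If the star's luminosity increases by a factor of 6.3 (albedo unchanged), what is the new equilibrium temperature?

T_eq ∝ L^(1/4) · d^(−1/2).
T′ = 111 × 6.3^(1/4) = 176 K.

T_eq ≈ 176 K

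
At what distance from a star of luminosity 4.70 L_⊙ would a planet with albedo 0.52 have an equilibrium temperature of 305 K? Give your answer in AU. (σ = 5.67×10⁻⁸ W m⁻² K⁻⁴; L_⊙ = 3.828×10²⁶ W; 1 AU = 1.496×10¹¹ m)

d ≈ 1.25 AU

L = 4.70 × 3.828×10²⁶ = 1.80×10²⁷ W.
From T_eq⁴ = L(1−A)/(16πσd²): d = √[L(1−A)/(16πσT_eq⁴)].
d = √[1.80×10²⁷ × 0.48 / (16π × 5.67×10⁻⁸ × (305)⁴)] = 1.87×10¹¹ m = 1.25 AU.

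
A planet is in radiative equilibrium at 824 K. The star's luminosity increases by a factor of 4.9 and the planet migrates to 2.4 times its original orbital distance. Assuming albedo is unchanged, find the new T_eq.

T_eq ∝ L^(1/4) · d^(−1/2).
T′ = 824 × 4.9^(1/4) / 2.4^(1/2) = 791 K.

T_eq ≈ 791 K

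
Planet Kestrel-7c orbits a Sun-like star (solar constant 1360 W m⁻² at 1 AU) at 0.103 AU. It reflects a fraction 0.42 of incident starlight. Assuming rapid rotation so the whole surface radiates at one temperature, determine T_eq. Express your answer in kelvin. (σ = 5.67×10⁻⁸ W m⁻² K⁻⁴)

T_eq ≈ 757 K

Flux at 0.103 AU: S = 1360/0.103² = 1.28×10⁵ W m⁻².
Energy balance: absorbed = emitted ⇒ πR²·S(1−A) = 4πR²·σT_eq⁴, so T_eq⁴ = S(1−A)/(4σ).
T_eq = [1.28×10⁵ × 0.58 / (4 × 5.67×10⁻⁸)]^(1/4) = (3.28×10¹¹)^(1/4) = 757 K.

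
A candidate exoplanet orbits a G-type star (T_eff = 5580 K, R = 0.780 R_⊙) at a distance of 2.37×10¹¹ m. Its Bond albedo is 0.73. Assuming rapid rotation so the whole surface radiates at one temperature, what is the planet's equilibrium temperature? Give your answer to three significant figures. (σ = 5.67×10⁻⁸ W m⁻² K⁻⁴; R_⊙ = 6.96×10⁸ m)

R_⋆ = 0.780 × 6.96×10⁸ = 5.43×10⁸ m.
L = 4πR_⋆²σT_⋆⁴ = 4π(5.43×10⁸)² × 5.67×10⁻⁸ × (5580)⁴ = 2.04×10²⁶ W.
S = L/(4πd²) = 288 W m⁻².
Energy balance: absorbed = emitted ⇒ πR²·S(1−A) = 4πR²·σT_eq⁴, so T_eq⁴ = S(1−A)/(4σ).
T_eq = [288 × 0.27 / (4 × 5.67×10⁻⁸)]^(1/4) = (3.43×10⁸)^(1/4) = 136 K.

T_eq ≈ 136 K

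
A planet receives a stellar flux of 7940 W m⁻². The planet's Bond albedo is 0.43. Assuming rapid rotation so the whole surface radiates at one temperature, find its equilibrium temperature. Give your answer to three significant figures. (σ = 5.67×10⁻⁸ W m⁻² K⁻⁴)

Energy balance: absorbed = emitted ⇒ πR²·S(1−A) = 4πR²·σT_eq⁴, so T_eq⁴ = S(1−A)/(4σ).
T_eq = [7940 × 0.57 / (4 × 5.67×10⁻⁸)]^(1/4) = (2.00×10¹⁰)^(1/4) = 376 K.

T_eq ≈ 376 K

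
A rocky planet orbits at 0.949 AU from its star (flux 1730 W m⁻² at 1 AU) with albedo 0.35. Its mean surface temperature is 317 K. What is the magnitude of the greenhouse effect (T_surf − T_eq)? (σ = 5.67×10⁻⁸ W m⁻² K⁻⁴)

ΔT ≈ 44.6 K

S = 1730/0.949² = 1921 W m⁻².
T_eq = [S(1−A)/(4σ)]^(1/4) = [1921×0.65/(4×5.67×10⁻⁸)]^(1/4) = 272.4 K.
ΔT = T_surf − T_eq = 317 − 272.4.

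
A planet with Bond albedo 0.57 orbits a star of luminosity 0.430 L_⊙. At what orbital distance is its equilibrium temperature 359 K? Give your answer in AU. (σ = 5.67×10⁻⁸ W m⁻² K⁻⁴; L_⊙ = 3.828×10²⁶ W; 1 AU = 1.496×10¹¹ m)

L = 0.430 × 3.828×10²⁶ = 1.65×10²⁶ W.
From T_eq⁴ = L(1−A)/(16πσd²): d = √[L(1−A)/(16πσT_eq⁴)].
d = √[1.65×10²⁶ × 0.43 / (16π × 5.67×10⁻⁸ × (359)⁴)] = 3.87×10¹⁰ m = 0.258 AU.

d ≈ 0.258 AU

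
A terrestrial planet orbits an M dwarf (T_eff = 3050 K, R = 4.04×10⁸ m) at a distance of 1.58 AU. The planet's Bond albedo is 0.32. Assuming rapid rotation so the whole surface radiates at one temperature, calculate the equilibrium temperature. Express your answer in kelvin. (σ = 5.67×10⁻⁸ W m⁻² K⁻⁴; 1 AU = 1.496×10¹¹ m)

d = 1.58 AU = 2.36×10¹¹ m.
L = 4πR_⋆²σT_⋆⁴ = 4π(4.04×10⁸)² × 5.67×10⁻⁸ × (3050)⁴ = 1.01×10²⁵ W.
S = L/(4πd²) = 14.3 W m⁻².
Energy balance: absorbed = emitted ⇒ πR²·S(1−A) = 4πR²·σT_eq⁴, so T_eq⁴ = S(1−A)/(4σ).
T_eq = [14.3 × 0.68 / (4 × 5.67×10⁻⁸)]^(1/4) = (4.30×10⁷)^(1/4) = 81.0 K.

T_eq ≈ 81.0 K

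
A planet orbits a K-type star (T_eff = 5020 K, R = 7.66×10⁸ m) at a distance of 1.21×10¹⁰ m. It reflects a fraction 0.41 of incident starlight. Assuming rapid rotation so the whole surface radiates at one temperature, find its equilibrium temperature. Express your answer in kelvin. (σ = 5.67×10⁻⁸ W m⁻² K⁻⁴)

T_eq ≈ 783 K

L = 4πR_⋆²σT_⋆⁴ = 4π(7.66×10⁸)² × 5.67×10⁻⁸ × (5020)⁴ = 2.66×10²⁶ W.
S = L/(4πd²) = 1.44×10⁵ W m⁻².
Energy balance: absorbed = emitted ⇒ πR²·S(1−A) = 4πR²·σT_eq⁴, so T_eq⁴ = S(1−A)/(4σ).
T_eq = [1.44×10⁵ × 0.59 / (4 × 5.67×10⁻⁸)]^(1/4) = (3.75×10¹¹)^(1/4) = 783 K.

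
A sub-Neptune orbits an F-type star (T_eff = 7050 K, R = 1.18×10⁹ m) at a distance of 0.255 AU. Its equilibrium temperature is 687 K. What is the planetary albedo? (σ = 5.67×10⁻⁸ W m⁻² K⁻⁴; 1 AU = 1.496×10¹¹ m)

d = 0.255 AU = 3.81×10¹⁰ m.
L = 4πR_⋆²σT_⋆⁴ = 4π(1.18×10⁹)² × 5.67×10⁻⁸ × (7050)⁴ = 2.45×10²⁷ W.
S = L/(4πd²) = 1.34×10⁵ W m⁻².
From T_eq⁴ = S(1−A)/(4σ): 1−A = 4σT_eq⁴/S.
1−A = 4 × 5.67×10⁻⁸ × (687)⁴ / 1.34×10⁵ = 0.377.

A ≈ 0.62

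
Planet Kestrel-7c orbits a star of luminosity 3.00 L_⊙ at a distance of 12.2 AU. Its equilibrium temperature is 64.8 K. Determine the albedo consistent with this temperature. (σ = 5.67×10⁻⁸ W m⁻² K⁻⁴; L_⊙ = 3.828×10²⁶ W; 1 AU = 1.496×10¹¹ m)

A ≈ 0.85

d = 12.2 AU = 1.83×10¹² m.
L = 3.00 × 3.828×10²⁶ = 1.15×10²⁷ W.
Flux: S = L/(4πd²) = 1.15×10²⁷/(4π×(1.83×10¹²)²) = 27.4 W m⁻².
From T_eq⁴ = S(1−A)/(4σ): 1−A = 4σT_eq⁴/S.
1−A = 4 × 5.67×10⁻⁸ × (64.8)⁴ / 27.4 = 0.146.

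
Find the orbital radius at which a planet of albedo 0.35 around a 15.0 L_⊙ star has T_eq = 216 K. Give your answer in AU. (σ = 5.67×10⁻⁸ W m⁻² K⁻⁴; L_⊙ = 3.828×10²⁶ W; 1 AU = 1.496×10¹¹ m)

d ≈ 5.18 AU

L = 15.0 × 3.828×10²⁶ = 5.74×10²⁷ W.
From T_eq⁴ = L(1−A)/(16πσd²): d = √[L(1−A)/(16πσT_eq⁴)].
d = √[5.74×10²⁷ × 0.65 / (16π × 5.67×10⁻⁸ × (216)⁴)] = 7.76×10¹¹ m = 5.18 AU.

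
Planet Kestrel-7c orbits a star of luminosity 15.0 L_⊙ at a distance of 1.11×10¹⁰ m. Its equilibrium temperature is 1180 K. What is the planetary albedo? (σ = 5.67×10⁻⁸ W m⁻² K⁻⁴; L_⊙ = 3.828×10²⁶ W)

L = 15.0 × 3.828×10²⁶ = 5.74×10²⁷ W.
Flux: S = L/(4πd²) = 5.74×10²⁷/(4π×(1.11×10¹⁰)²) = 3.71×10⁶ W m⁻².
From T_eq⁴ = S(1−A)/(4σ): 1−A = 4σT_eq⁴/S.
1−A = 4 × 5.67×10⁻⁸ × (1180)⁴ / 3.71×10⁶ = 0.119.

A ≈ 0.88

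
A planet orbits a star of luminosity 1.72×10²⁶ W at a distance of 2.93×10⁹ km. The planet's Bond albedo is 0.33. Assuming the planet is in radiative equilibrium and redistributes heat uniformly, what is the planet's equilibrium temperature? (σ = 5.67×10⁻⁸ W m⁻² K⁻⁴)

T_eq ≈ 46.6 K

d = 2.93×10⁹ km = 2.93×10¹² m.
Flux: S = L/(4πd²) = 1.72×10²⁶/(4π×(2.93×10¹²)²) = 1.59 W m⁻².
Energy balance: absorbed = emitted ⇒ πR²·S(1−A) = 4πR²·σT_eq⁴, so T_eq⁴ = S(1−A)/(4σ).
T_eq = [1.59 × 0.67 / (4 × 5.67×10⁻⁸)]^(1/4) = (4.71×10⁶)^(1/4) = 46.6 K.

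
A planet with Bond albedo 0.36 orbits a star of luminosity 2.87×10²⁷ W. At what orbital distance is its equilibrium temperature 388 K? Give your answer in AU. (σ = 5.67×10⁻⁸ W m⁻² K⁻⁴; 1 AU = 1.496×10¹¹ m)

d ≈ 1.13 AU

From T_eq⁴ = L(1−A)/(16πσd²): d = √[L(1−A)/(16πσT_eq⁴)].
d = √[2.87×10²⁷ × 0.64 / (16π × 5.67×10⁻⁸ × (388)⁴)] = 1.69×10¹¹ m = 1.13 AU.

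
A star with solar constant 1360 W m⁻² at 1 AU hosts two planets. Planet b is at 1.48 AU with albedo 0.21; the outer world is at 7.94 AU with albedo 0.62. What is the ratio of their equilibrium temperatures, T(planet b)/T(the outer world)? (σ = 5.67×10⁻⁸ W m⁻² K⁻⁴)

T_eq = [S₀(1−A)/(4σd²)]^(1/4), so T ∝ (1−A)^(1/4) / √d.
T₁ = [1360×0.79/(4×5.67×10⁻⁸×1.48²)]^(1/4) = 215.65 K.
T₂ = [1360×0.38/(4×5.67×10⁻⁸×7.94²)]^(1/4) = 77.54 K.

T₁/T₂ ≈ 2.781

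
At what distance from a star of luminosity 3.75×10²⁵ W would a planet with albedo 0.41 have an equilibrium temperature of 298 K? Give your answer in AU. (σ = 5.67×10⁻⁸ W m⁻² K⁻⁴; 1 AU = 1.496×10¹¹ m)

d ≈ 0.210 AU

From T_eq⁴ = L(1−A)/(16πσd²): d = √[L(1−A)/(16πσT_eq⁴)].
d = √[3.75×10²⁵ × 0.59 / (16π × 5.67×10⁻⁸ × (298)⁴)] = 3.14×10¹⁰ m = 0.210 AU.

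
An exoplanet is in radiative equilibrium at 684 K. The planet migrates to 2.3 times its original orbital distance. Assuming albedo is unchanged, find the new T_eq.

T_eq ∝ L^(1/4) · d^(−1/2).
T′ = 684 / 2.3^(1/2) = 451 K.

T_eq ≈ 451 K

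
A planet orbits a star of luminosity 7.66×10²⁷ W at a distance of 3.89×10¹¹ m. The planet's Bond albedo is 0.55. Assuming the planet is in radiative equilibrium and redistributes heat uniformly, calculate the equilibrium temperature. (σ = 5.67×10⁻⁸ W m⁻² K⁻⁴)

Flux: S = L/(4πd²) = 7.66×10²⁷/(4π×(3.89×10¹¹)²) = 4030 W m⁻².
Energy balance: absorbed = emitted ⇒ πR²·S(1−A) = 4πR²·σT_eq⁴, so T_eq⁴ = S(1−A)/(4σ).
T_eq = [4030 × 0.45 / (4 × 5.67×10⁻⁸)]^(1/4) = (7.99×10⁹)^(1/4) = 299 K.

T_eq ≈ 299 K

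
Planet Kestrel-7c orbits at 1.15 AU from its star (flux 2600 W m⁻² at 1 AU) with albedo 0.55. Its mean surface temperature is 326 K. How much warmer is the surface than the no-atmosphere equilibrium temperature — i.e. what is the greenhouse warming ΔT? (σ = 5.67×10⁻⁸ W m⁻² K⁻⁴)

S = 2600/1.15² = 1966 W m⁻².
T_eq = [S(1−A)/(4σ)]^(1/4) = [1966×0.45/(4×5.67×10⁻⁸)]^(1/4) = 249.9 K.
ΔT = T_surf − T_eq = 326 − 249.9.

ΔT ≈ 76.1 K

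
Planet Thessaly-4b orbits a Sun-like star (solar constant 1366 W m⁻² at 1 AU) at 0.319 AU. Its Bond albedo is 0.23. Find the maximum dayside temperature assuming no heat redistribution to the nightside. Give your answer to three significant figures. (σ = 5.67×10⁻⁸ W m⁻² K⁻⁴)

Flux at 0.319 AU: S = 1366/0.319² = 1.34×10⁴ W m⁻².
With no redistribution each surface element balances locally: S(1−A) = σT⁴.
T = [1.34×10⁴ × 0.77 / 5.67×10⁻⁸]^(1/4) = (1.82×10¹¹)^(1/4) = 653 K.

T_ss ≈ 653 K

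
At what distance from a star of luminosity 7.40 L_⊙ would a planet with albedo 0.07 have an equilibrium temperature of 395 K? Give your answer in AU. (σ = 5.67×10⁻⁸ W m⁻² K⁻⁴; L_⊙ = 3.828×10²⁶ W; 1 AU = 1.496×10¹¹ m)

L = 7.40 × 3.828×10²⁶ = 2.83×10²⁷ W.
From T_eq⁴ = L(1−A)/(16πσd²): d = √[L(1−A)/(16πσT_eq⁴)].
d = √[2.83×10²⁷ × 0.93 / (16π × 5.67×10⁻⁸ × (395)⁴)] = 1.95×10¹¹ m = 1.30 AU.

d ≈ 1.30 AU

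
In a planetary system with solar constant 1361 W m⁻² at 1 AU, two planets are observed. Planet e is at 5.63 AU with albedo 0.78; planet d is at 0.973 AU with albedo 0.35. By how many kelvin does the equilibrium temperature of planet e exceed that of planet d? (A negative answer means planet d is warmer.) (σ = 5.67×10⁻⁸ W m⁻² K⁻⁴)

ΔT ≈ -173.0 K

T_eq = [S₀(1−A)/(4σd²)]^(1/4), so T ∝ (1−A)^(1/4) / √d.
T₁ = [1361×0.22/(4×5.67×10⁻⁸×5.63²)]^(1/4) = 80.34 K.
T₂ = [1361×0.65/(4×5.67×10⁻⁸×0.973²)]^(1/4) = 253.35 K.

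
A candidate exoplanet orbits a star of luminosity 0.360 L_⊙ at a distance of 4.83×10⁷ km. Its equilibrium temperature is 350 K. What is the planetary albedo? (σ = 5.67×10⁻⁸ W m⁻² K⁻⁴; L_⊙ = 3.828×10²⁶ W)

d = 4.83×10⁷ km = 4.83×10¹⁰ m.
L = 0.360 × 3.828×10²⁶ = 1.38×10²⁶ W.
Flux: S = L/(4πd²) = 1.38×10²⁶/(4π×(4.83×10¹⁰)²) = 4700 W m⁻².
From T_eq⁴ = S(1−A)/(4σ): 1−A = 4σT_eq⁴/S.
1−A = 4 × 5.67×10⁻⁸ × (350)⁴ / 4700 = 0.724.

A ≈ 0.28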